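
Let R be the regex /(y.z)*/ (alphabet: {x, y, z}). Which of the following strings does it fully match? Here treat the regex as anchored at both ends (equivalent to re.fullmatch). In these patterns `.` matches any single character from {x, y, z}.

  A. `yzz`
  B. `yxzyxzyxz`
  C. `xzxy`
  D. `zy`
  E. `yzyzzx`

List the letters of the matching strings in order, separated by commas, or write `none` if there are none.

A → match
B → match
C → no match
D → no match
E → no match

A, B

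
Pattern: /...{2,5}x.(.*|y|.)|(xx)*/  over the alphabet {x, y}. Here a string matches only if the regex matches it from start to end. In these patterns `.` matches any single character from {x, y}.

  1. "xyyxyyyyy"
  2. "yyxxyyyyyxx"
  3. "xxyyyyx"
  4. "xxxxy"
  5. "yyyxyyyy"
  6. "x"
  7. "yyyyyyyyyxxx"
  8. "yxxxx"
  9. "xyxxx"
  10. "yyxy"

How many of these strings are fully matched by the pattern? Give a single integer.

0

1 → no match
2 → no match
3 → no match
4 → no match
5 → no match
6 → no match
7 → no match
8 → no match
9 → no match
10 → no match
Total matched: 0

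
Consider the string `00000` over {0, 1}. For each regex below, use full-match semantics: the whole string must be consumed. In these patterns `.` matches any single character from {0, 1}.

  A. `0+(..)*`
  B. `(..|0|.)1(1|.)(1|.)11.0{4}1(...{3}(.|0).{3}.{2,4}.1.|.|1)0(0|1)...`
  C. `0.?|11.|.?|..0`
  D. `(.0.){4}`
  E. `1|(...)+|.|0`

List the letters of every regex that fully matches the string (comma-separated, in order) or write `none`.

A → match
B → no match
C → no match
D → no match
E → no match

A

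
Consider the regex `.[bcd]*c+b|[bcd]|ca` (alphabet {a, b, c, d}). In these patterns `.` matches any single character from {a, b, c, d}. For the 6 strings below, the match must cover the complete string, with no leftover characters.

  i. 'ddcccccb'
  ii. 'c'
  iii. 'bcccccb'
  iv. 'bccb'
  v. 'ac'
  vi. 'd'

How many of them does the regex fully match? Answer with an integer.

i. 'ddcccccb' → match
ii. 'c' → match
iii. 'bcccccb' → match
iv. 'bccb' → match
v. 'ac' → no match
vi. 'd' → match
Total matched: 5

5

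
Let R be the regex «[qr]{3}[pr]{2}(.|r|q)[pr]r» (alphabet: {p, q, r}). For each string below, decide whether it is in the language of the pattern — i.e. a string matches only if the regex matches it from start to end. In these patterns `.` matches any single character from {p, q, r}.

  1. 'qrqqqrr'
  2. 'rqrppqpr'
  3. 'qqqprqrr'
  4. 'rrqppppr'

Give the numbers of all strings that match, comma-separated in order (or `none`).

2, 3, 4

1 → no match
2 → match
3 → match
4 → match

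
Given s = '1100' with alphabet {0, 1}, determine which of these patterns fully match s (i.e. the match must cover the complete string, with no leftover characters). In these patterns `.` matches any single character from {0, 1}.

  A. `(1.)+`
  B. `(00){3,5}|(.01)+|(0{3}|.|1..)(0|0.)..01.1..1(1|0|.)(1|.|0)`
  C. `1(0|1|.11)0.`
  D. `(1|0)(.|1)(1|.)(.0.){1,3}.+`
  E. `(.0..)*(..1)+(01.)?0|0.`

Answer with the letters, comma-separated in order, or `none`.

C

A → no match
B → no match
C → match
D → no match
E → no match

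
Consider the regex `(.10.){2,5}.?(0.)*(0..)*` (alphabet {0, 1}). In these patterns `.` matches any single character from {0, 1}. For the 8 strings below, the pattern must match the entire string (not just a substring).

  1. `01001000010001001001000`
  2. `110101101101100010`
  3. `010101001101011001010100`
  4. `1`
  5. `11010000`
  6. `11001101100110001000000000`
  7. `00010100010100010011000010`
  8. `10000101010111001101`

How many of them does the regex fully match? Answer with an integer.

1 → no match
2 → no match
3 → no match
4 → no match
5 → no match
6 → no match
7 → no match
8 → no match
Total matched: 0

0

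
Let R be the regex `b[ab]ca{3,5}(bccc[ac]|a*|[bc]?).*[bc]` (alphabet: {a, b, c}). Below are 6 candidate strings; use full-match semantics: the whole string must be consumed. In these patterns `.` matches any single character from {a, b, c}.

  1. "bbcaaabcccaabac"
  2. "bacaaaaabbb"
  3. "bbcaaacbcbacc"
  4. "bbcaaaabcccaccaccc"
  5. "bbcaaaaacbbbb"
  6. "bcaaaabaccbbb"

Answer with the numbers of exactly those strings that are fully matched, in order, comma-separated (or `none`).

1, 2, 3, 4, 5

1 → match
2 → match
3 → match
4 → match
5 → match
6 → no match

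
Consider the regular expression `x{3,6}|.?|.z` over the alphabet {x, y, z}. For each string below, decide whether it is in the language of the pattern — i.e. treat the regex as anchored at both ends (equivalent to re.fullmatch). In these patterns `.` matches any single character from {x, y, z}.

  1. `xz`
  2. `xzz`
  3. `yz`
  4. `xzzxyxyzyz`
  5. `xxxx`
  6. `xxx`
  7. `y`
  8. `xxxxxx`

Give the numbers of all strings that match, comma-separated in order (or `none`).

1 → match
2 → no match
3 → match
4 → no match
5 → match
6 → match
7 → match
8 → match

1, 3, 5, 6, 7, 8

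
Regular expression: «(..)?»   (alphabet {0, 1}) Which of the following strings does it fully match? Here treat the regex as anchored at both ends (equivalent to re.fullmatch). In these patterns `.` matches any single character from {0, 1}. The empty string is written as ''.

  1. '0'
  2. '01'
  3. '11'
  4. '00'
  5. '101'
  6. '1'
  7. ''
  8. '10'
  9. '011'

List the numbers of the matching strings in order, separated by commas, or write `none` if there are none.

1 → no match
2 → match
3 → match
4 → match
5 → no match
6 → no match
7 → match
8 → match
9 → no match

2, 3, 4, 7, 8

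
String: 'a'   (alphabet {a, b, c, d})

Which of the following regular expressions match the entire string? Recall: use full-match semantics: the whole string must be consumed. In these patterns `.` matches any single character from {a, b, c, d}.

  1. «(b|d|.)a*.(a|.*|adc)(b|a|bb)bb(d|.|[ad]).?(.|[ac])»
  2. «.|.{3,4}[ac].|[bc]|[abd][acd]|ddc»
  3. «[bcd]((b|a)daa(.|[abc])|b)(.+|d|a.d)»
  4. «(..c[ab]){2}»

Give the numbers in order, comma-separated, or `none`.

2

1 → no match
2 → match
3 → no match
4 → no match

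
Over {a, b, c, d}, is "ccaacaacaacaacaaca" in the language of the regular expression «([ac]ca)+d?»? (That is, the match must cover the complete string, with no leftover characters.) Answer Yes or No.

Yes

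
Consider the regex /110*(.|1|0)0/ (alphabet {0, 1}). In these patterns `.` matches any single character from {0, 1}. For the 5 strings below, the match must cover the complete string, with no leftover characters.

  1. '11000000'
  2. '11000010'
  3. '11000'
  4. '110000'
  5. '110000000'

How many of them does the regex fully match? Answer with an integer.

5

1 → match
2 → match
3 → match
4 → match
5 → match
Total matched: 5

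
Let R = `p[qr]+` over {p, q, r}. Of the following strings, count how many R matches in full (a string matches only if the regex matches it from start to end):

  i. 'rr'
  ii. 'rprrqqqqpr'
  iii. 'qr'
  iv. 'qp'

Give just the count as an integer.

0

i → no match — must start with 'p'
ii → no match — must start with 'p'
iii → no match — must start with 'p'
iv → no match — must start with 'p'
Total matched: 0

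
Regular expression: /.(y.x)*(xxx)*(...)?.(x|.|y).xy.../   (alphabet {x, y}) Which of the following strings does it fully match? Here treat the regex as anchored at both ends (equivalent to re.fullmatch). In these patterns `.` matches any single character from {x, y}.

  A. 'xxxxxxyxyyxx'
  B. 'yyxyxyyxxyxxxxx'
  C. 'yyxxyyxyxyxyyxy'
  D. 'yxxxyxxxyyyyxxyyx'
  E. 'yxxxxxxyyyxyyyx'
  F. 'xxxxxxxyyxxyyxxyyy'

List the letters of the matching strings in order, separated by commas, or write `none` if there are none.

A, C, E

A → match
B → no match
C → match
D → no match
E → match
F → no match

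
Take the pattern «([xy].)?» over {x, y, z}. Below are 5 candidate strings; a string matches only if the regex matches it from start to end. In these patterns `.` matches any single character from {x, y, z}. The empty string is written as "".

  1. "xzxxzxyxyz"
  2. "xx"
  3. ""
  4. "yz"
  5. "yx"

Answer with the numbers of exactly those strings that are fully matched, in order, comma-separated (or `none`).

2, 3, 4, 5

1. "xzxxzxyxyz" → no match
2. "xx" → match
3. "" → match
4. "yz" → match
5. "yx" → match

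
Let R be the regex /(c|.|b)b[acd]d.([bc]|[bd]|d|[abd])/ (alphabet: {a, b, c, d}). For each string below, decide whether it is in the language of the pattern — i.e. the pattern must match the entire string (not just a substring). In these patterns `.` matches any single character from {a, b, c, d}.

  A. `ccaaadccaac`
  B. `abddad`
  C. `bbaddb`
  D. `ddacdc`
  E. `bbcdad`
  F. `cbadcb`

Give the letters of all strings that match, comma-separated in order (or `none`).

A → no match
B → match
C → match
D → no match
E → match
F → match

B, C, E, F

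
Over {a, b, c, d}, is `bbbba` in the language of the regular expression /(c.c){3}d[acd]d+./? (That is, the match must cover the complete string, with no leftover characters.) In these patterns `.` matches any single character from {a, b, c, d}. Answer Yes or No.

No

Every match must start with `c`, but `bbbba` does not.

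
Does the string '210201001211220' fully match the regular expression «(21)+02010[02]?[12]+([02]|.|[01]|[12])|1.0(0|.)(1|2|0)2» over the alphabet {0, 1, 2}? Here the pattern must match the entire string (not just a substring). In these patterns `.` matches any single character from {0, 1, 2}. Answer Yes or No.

Yes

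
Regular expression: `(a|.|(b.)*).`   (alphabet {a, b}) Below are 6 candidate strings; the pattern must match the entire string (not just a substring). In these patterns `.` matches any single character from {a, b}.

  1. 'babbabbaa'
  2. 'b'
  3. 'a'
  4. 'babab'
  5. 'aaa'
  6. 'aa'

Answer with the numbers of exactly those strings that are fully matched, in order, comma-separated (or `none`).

2, 3, 4, 6

1. 'babbabbaa' → no match
2. 'b' → match
3. 'a' → match
4. 'babab' → match
5. 'aaa' → no match
6. 'aa' → match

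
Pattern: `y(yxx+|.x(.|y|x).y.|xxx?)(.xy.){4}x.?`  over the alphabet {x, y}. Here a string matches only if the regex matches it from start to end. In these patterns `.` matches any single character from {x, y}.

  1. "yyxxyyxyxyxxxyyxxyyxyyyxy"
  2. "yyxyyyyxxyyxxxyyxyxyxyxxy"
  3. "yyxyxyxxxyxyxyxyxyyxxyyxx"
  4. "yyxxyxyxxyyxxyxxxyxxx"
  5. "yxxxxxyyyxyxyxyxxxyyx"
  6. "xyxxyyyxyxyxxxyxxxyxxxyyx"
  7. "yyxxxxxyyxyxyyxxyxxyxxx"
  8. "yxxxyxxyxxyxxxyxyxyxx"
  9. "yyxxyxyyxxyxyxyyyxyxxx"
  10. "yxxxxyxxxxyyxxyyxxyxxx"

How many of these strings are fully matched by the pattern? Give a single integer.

3

1 → no match
2 → no match
3 → match
4 → no match
5 → match
6 → no match — must start with "y"
7 → no match
8 → no match
9 → match
10 → no match
Total matched: 3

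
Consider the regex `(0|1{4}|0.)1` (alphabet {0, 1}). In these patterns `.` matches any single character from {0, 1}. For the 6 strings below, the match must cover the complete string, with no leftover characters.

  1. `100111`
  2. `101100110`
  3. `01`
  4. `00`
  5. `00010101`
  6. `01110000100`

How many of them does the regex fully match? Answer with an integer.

1 → no match
2 → no match — must end with `1`
3 → match
4 → no match — must end with `1`
5 → no match
6 → no match — must end with `1`
Total matched: 1

1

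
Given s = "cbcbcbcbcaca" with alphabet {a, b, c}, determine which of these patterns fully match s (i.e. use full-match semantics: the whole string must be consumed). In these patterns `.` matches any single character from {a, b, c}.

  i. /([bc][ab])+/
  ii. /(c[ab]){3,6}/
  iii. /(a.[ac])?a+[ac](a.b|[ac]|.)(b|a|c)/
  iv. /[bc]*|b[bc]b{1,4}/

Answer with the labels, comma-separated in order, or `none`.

i, ii

i → match
ii → match
iii → no match
iv → no match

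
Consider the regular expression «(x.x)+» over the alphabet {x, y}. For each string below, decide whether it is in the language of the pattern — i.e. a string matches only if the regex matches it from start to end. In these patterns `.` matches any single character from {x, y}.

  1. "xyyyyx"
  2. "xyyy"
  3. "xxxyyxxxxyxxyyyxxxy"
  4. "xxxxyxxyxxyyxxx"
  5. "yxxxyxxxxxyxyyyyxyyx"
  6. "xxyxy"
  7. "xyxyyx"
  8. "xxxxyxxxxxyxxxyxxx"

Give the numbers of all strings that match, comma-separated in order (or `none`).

none

1 → no match
2 → no match — must end with "x"
3 → no match — must end with "x"
4 → no match
5 → no match — must start with "x"
6 → no match — must end with "x"
7 → no match
8 → no match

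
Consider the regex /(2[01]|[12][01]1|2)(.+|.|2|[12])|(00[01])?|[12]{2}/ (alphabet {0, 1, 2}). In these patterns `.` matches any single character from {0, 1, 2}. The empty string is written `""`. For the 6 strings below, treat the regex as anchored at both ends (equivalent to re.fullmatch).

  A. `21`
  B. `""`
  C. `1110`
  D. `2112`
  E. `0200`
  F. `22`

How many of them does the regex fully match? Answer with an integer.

5

A. `21` → match
B. `""` → match
C. `1110` → match
D. `2112` → match
E. `0200` → no match
F. `22` → match
Total matched: 5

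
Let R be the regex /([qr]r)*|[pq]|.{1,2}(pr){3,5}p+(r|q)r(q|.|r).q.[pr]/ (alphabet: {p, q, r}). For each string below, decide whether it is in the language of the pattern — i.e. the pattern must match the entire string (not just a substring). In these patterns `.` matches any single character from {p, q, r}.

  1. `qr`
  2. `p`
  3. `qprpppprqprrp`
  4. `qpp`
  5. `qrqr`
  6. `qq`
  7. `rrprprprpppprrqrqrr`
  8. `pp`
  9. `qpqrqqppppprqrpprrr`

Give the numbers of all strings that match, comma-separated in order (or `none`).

1, 2, 5, 7

1 → match
2 → match
3 → no match
4 → no match
5 → match
6 → no match
7 → match
8 → no match
9 → no match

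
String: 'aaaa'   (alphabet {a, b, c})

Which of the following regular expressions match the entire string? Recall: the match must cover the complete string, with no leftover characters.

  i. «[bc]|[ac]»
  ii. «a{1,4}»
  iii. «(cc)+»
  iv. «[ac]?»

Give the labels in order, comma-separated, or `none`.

i → no match
ii → match
iii → no match — must start with 'cc'
iv → no match

ii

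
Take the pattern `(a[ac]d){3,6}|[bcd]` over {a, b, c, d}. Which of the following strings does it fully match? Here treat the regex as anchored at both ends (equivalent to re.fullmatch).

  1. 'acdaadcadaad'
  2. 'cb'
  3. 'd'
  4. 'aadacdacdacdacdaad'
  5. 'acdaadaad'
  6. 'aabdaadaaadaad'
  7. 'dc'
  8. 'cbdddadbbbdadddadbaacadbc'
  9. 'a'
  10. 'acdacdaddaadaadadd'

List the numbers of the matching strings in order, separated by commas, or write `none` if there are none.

3, 4, 5

1 → no match
2 → no match
3 → match
4 → match
5 → match
6 → no match
7 → no match
8 → no match
9 → no match
10 → no match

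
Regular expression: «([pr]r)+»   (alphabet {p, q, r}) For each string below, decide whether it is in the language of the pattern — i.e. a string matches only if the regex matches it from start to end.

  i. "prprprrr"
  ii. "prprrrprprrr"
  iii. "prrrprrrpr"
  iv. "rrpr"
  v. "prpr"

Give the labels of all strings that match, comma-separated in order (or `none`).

i, ii, iii, iv, v

i. "prprprrr" → match
ii. "prprrrprprrr" → match
iii. "prrrprrrpr" → match
iv. "rrpr" → match
v. "prpr" → match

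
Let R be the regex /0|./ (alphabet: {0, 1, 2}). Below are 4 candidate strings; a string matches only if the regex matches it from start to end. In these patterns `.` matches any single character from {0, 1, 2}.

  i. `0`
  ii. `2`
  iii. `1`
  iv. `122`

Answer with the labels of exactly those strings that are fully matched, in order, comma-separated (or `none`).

i, ii, iii

i → match
ii → match
iii → match
iv → no match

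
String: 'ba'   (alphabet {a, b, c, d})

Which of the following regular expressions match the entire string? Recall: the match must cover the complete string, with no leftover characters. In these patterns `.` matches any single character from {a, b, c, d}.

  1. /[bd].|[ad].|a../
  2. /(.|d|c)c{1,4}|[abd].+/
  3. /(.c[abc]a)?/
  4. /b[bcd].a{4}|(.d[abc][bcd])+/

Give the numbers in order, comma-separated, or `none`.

1, 2

1 → match
2 → match
3 → no match
4 → no match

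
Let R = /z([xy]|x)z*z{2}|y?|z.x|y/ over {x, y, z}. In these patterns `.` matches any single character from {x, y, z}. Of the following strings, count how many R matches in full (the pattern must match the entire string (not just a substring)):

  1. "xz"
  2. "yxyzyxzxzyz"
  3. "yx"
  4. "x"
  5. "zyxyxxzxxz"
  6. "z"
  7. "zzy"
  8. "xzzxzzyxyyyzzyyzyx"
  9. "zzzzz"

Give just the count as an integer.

1 → no match
2 → no match
3 → no match
4 → no match
5 → no match
6 → no match
7 → no match
8 → no match
9 → no match
Total matched: 0

0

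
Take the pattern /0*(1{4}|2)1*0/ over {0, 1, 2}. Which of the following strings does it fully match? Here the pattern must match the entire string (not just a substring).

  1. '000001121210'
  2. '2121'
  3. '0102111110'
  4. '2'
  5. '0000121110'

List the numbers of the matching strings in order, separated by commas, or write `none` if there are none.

none

1. '000001121210' → no match
2. '2121' → no match — must end with '0'
3. '0102111110' → no match
4. '2' → no match — must end with '0'
5. '0000121110' → no match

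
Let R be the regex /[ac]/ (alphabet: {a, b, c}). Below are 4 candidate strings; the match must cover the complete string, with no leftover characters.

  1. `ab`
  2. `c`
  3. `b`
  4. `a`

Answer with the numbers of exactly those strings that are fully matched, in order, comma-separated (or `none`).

1 → no match
2 → match
3 → no match
4 → match

2, 4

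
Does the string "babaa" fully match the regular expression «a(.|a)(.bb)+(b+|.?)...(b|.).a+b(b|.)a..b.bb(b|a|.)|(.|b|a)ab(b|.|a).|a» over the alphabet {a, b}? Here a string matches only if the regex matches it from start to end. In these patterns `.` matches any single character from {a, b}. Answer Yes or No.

Yes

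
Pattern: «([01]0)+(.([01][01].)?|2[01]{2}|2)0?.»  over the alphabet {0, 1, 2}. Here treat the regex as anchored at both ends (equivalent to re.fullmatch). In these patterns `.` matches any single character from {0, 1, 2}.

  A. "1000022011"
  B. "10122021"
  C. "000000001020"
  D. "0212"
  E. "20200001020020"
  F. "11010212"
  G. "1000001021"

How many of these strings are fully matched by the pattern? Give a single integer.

2

A. "1000022011" → no match
B. "10122021" → no match
C. "000000001020" → match
D. "0212" → no match
E → no match
F. "11010212" → no match
G. "1000001021" → match
Total matched: 2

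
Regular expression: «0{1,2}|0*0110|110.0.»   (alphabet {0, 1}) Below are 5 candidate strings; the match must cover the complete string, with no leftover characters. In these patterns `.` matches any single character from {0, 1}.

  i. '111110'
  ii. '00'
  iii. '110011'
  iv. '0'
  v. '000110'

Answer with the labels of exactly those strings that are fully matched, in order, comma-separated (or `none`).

ii, iv, v

i. '111110' → no match
ii. '00' → match
iii. '110011' → no match
iv. '0' → match
v. '000110' → match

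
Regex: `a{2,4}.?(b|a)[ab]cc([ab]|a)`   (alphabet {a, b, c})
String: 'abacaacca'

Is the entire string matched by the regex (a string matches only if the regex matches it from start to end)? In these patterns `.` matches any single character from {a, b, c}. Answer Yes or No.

No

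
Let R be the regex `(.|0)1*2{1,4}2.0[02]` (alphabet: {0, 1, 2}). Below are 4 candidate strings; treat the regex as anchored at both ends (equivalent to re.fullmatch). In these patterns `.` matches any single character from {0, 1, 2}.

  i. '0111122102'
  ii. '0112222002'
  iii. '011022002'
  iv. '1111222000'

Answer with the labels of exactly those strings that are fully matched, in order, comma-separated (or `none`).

i, ii, iv

i → match
ii → match
iii → no match
iv → match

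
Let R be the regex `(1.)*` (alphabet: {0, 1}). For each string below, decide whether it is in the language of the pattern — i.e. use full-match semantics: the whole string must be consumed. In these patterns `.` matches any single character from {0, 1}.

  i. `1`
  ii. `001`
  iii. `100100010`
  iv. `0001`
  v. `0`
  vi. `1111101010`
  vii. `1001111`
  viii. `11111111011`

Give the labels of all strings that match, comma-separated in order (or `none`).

i → no match
ii → no match
iii → no match
iv → no match
v → no match
vi → match
vii → no match
viii → no match

vi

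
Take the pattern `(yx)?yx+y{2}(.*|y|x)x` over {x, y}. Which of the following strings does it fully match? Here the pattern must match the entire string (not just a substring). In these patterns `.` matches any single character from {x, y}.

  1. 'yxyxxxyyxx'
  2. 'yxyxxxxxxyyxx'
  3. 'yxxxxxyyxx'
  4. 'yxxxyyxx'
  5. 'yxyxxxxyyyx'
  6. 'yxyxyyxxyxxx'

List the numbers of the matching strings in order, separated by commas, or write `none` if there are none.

1, 2, 3, 4, 5, 6

1 → match
2 → match
3 → match
4 → match
5 → match
6 → match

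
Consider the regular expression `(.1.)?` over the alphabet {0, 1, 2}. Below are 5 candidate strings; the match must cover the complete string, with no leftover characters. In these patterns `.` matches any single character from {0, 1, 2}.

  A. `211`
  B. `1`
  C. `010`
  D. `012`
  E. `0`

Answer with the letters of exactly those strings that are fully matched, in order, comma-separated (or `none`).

A. `211` → match
B. `1` → no match
C. `010` → match
D. `012` → match
E. `0` → no match

A, C, D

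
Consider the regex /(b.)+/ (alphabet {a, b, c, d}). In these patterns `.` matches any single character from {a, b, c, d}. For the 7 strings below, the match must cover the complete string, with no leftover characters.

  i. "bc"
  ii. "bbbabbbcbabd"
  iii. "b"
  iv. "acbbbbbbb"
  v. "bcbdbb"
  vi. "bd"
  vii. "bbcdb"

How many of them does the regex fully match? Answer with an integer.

4

i. "bc" → match
ii. "bbbabbbcbabd" → match
iii. "b" → no match
iv. "acbbbbbbb" → no match — must start with "b"
v. "bcbdbb" → match
vi. "bd" → match
vii. "bbcdb" → no match
Total matched: 4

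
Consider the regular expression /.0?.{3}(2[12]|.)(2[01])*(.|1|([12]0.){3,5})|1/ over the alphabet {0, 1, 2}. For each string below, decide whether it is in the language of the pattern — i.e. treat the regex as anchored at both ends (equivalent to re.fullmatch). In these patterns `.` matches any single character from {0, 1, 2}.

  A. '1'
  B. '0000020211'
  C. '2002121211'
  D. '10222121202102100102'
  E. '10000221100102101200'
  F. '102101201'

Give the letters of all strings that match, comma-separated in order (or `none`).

A, B, C, D, E, F

A. '1' → match
B. '0000020211' → match
C. '2002121211' → match
D → match
E → match
F. '102101201' → match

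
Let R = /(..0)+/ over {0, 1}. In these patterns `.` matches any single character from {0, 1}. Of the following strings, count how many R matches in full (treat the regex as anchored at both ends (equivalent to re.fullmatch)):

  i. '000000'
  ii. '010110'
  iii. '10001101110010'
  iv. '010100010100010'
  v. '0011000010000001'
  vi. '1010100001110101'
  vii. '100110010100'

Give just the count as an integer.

i. '000000' → match
ii. '010110' → match
iii → no match
iv → match
v → no match — must end with '0'
vi → no match — must end with '0'
vii. '100110010100' → match
Total matched: 4

4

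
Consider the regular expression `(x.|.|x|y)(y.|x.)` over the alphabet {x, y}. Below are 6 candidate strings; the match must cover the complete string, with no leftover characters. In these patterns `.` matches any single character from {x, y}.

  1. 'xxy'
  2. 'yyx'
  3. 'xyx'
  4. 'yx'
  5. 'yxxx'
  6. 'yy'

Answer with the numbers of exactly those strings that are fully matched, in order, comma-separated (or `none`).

1, 2, 3

1. 'xxy' → match
2. 'yyx' → match
3. 'xyx' → match
4. 'yx' → no match
5. 'yxxx' → no match
6. 'yy' → no match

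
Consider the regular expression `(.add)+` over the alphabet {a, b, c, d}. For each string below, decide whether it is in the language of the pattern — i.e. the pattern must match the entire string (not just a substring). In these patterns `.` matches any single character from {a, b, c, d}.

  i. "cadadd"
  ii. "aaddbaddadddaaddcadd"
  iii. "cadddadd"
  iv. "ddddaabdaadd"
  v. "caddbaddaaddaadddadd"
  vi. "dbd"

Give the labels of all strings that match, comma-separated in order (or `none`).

iii, v

i. "cadadd" → no match
ii → no match
iii. "cadddadd" → match
iv. "ddddaabdaadd" → no match
v → match
vi. "dbd" → no match — must end with "add"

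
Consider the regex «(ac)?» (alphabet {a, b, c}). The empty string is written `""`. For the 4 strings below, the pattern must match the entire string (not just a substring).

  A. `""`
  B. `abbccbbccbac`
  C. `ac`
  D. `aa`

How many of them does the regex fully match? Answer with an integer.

A → match
B → no match
C → match
D → no match
Total matched: 2

2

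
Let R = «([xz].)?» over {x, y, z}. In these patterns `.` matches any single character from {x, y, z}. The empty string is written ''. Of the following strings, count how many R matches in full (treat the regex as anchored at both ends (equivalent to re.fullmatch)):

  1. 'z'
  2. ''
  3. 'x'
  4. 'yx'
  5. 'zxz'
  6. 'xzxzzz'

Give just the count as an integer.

1 → no match
2 → match
3 → no match
4 → no match
5 → no match
6 → no match
Total matched: 1

1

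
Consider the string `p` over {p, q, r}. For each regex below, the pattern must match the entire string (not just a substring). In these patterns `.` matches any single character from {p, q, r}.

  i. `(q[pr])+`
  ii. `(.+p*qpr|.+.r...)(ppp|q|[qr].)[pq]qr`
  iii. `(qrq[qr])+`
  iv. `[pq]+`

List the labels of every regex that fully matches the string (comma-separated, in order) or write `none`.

i → no match — must start with `q`
ii → no match — must end with `qr`
iii → no match — must start with `qrq`
iv → match

iv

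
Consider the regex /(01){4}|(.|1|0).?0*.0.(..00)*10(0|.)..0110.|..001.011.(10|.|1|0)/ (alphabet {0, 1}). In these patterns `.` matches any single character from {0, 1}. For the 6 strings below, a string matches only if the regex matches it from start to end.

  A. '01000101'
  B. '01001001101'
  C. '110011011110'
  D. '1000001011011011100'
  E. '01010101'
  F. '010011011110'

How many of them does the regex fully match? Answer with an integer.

A → no match
B → match
C → match
D → no match
E → match
F → match
Total matched: 4

4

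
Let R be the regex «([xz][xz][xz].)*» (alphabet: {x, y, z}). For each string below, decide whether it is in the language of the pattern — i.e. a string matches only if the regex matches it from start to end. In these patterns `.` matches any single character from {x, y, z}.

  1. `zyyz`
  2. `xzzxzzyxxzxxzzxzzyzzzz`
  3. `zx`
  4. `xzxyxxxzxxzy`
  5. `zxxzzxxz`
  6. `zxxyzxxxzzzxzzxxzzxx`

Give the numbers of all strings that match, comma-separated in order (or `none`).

4, 5, 6

1 → no match
2 → no match
3 → no match
4 → match
5 → match
6 → match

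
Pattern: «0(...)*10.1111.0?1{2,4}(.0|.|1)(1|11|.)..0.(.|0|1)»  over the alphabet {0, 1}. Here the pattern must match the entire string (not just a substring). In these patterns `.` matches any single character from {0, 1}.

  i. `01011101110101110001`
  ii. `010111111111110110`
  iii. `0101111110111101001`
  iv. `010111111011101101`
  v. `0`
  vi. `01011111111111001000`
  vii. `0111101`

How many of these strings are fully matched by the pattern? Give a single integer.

i → no match
ii → no match
iii → match
iv → no match
v → no match
vi → match
vii → no match
Total matched: 2

2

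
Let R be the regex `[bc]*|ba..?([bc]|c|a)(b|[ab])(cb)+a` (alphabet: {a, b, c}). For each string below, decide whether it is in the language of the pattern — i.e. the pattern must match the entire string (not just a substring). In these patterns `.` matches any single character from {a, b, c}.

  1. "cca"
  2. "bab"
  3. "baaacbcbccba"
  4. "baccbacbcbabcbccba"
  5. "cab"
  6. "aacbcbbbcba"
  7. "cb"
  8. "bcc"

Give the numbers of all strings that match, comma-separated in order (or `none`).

1 → no match
2 → no match
3 → no match
4 → no match
5 → no match
6 → no match
7 → match
8 → match

7, 8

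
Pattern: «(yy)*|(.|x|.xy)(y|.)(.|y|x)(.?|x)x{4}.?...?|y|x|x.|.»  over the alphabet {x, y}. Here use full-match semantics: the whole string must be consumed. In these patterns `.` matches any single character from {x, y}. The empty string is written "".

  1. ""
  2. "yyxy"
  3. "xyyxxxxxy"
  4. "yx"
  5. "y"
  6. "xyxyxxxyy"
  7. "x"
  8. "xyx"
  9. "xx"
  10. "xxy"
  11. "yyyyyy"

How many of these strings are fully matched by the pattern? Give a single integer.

6

1 → match
2 → no match
3 → match
4 → no match
5 → match
6 → no match
7 → match
8 → no match
9 → match
10 → no match
11 → match
Total matched: 6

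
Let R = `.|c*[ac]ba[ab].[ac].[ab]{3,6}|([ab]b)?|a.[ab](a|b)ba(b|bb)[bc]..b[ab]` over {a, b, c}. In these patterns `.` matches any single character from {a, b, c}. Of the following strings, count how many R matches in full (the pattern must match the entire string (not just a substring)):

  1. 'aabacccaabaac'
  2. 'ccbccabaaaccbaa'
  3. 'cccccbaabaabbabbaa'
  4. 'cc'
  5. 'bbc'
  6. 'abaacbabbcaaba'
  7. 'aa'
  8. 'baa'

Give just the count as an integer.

1 → no match
2 → no match
3 → no match
4 → no match
5 → no match
6 → no match
7 → no match
8 → no match
Total matched: 0

0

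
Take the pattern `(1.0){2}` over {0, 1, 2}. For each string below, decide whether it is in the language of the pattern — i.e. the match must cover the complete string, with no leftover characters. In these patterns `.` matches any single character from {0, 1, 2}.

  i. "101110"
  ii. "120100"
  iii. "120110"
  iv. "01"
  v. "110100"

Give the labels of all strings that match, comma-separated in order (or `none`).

i → no match
ii → match
iii → match
iv → no match — must start with "1"
v → match

ii, iii, v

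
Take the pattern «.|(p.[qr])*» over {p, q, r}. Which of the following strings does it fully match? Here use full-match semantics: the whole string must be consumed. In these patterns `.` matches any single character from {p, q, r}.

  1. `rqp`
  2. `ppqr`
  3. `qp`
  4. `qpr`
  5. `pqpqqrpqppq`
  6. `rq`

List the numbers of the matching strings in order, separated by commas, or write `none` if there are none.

1 → no match
2 → no match
3 → no match
4 → no match
5 → no match
6 → no match

none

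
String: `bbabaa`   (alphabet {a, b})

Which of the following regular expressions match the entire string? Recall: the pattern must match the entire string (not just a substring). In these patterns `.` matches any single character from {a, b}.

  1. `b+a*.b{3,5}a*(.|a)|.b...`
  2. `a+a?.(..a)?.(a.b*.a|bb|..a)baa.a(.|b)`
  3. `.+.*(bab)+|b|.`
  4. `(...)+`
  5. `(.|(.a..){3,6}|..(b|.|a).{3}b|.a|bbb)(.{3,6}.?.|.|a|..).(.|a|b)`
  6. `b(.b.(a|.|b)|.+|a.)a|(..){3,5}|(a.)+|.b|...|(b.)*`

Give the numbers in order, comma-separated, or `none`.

4, 6

1 → no match
2 → no match — must start with `a`
3 → no match
4 → match
5 → no match
6 → match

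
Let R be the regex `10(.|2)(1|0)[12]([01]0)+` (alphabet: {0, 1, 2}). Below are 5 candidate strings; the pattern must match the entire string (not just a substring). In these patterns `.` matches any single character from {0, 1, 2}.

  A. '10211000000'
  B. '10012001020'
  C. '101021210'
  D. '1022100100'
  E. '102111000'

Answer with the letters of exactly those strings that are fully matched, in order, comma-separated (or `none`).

A, E

A. '10211000000' → match
B. '10012001020' → no match
C. '101021210' → no match
D. '1022100100' → no match
E. '102111000' → match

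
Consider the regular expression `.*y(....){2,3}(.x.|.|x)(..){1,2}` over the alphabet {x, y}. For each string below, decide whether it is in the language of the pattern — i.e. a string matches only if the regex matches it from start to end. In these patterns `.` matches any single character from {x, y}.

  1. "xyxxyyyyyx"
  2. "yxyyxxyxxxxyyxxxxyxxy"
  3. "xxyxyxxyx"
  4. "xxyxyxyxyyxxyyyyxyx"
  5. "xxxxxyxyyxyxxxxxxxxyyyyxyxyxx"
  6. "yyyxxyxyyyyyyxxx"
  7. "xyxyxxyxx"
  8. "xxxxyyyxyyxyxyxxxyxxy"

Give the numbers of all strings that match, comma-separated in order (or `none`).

2, 6, 8

1 → no match
2 → match
3 → no match
4 → no match
5 → no match
6 → match
7 → no match
8 → match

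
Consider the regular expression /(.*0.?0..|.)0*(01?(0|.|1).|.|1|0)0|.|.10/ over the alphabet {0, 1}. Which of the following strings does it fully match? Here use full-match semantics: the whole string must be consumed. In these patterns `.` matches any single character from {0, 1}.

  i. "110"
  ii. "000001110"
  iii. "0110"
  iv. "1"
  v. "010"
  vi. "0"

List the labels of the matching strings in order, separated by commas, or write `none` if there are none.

i. "110" → match
ii. "000001110" → match
iii. "0110" → no match
iv. "1" → match
v. "010" → match
vi. "0" → match

i, ii, iv, v, vi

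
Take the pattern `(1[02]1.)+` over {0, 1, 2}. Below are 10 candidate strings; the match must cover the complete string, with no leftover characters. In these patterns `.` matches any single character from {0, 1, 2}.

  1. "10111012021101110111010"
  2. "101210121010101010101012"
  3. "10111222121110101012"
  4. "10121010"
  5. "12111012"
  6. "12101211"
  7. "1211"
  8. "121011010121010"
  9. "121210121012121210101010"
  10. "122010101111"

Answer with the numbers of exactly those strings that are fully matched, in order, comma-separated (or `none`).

1 → no match
2 → match
3 → no match
4. "10121010" → match
5. "12111012" → match
6. "12101211" → match
7. "1211" → match
8 → no match
9 → match
10. "122010101111" → no match

2, 4, 5, 6, 7, 9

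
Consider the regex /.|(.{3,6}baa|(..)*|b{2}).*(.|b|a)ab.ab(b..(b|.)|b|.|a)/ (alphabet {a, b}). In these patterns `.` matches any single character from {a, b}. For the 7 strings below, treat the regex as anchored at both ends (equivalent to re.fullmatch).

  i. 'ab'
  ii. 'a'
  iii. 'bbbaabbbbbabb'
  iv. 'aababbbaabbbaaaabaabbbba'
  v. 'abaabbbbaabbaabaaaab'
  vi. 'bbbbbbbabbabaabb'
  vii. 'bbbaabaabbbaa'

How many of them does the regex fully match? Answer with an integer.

i → no match
ii → match
iii → no match
iv → match
v → no match
vi → match
vii → match
Total matched: 4

4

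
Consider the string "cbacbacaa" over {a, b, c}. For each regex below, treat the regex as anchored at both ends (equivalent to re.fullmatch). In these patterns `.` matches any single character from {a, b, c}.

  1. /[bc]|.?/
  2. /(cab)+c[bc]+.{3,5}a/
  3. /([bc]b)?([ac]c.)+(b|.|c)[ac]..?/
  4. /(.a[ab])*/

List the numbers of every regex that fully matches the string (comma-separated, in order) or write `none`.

3

1 → no match
2 → no match — must start with "cab"
3 → match
4 → no match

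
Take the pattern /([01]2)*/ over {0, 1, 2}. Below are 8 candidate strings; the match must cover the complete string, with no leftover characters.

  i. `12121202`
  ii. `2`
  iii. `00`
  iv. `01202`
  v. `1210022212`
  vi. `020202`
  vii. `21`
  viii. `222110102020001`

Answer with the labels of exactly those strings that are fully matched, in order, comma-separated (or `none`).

i, vi

i → match
ii → no match
iii → no match
iv → no match
v → no match
vi → match
vii → no match
viii → no match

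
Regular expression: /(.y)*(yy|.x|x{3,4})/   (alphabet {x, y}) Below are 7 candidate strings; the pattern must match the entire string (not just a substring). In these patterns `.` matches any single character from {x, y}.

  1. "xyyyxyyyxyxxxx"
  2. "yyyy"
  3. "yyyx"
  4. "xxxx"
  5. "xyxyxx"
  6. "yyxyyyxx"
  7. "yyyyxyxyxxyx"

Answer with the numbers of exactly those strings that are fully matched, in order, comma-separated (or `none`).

1, 2, 3, 4, 5, 6

1 → match
2. "yyyy" → match
3. "yyyx" → match
4. "xxxx" → match
5. "xyxyxx" → match
6. "yyxyyyxx" → match
7. "yyyyxyxyxxyx" → no match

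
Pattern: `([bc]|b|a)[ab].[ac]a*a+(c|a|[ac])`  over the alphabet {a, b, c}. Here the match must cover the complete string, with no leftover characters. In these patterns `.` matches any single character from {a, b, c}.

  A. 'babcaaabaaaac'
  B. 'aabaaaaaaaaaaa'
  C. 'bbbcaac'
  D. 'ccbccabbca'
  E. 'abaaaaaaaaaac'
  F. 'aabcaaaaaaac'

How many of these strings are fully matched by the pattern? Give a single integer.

4

A → no match
B → match
C → match
D → no match
E → match
F → match
Total matched: 4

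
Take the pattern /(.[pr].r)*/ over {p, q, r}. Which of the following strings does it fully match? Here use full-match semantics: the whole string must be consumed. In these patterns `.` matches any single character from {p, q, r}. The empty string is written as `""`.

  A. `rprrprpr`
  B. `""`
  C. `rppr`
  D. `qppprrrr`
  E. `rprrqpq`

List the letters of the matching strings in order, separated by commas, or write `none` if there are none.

A → match
B → match
C → match
D → no match
E → no match

A, B, C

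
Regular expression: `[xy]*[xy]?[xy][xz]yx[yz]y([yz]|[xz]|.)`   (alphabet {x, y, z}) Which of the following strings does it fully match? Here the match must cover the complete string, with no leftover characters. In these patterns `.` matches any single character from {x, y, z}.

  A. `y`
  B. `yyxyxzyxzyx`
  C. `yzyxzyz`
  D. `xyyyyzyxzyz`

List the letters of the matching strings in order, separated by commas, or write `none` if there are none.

A → no match
B → match
C → match
D → match

B, C, D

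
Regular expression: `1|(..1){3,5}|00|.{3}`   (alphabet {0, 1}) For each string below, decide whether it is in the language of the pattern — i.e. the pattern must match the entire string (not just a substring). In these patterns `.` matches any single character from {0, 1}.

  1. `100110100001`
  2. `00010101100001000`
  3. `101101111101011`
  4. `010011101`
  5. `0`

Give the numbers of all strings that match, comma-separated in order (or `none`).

1 → no match
2 → no match
3 → match
4 → no match
5 → no match

3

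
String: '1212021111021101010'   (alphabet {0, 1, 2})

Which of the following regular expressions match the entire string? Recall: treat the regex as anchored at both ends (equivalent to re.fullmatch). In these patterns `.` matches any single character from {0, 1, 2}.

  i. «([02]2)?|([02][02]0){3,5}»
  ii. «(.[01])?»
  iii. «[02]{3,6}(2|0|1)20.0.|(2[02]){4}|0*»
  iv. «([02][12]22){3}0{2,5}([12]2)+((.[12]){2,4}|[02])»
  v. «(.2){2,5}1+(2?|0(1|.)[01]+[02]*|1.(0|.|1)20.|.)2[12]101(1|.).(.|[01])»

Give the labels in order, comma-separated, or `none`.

i → no match
ii → no match
iii → no match
iv → no match
v → match

v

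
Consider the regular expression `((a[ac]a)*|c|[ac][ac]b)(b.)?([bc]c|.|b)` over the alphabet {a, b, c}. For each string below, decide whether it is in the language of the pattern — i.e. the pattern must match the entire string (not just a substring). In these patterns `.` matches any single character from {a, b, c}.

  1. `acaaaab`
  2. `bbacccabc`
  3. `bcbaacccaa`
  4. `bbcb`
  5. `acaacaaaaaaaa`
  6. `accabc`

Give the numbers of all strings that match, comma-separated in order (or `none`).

1 → match
2 → no match
3 → no match
4 → no match
5 → match
6 → no match

1, 5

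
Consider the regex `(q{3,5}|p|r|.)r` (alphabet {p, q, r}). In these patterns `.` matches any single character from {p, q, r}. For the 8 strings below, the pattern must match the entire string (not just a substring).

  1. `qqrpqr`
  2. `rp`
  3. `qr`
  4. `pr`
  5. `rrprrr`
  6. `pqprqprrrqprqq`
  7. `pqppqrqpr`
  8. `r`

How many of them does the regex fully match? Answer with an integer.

2

1. `qqrpqr` → no match
2. `rp` → no match — must end with `r`
3. `qr` → match
4. `pr` → match
5. `rrprrr` → no match
6 → no match — must end with `r`
7. `pqppqrqpr` → no match
8. `r` → no match
Total matched: 2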